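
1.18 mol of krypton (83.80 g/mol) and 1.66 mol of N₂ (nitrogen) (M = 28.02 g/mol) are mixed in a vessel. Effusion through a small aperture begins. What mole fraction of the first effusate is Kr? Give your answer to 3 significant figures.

Each component's effusion rate ∝ (its partial pressure)·(1/√M) ∝ n_i/√M_i.
x_Kr(eff) = (n_Kr/√M_Kr) / (n_Kr/√M_Kr + n_N₂/√M_N₂)
= (1.18/√83.80) / (1.18/√83.80 + 1.66/√28.02) = 0.1289/(0.1289 + 0.3136) = 0.291.

0.291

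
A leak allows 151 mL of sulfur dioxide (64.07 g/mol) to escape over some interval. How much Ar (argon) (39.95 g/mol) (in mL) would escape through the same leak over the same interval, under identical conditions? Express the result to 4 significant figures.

191.2 mL

From Graham's law, rate_Ar/rate_SO₂ = √(M_SO₂/M_Ar) = √(64.07/39.95) = √1.604 = 1.266.
So the volume for Ar is 151 × 1.266 = 191.2 mL.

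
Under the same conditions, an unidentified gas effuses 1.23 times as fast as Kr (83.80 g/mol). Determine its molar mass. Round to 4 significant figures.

55.39 g/mol

Graham's law gives rate_X/rate_Kr = √(M_Kr/M_X).
1.23 = √(83.80/M_X)
M_X = 83.80 / 1.23² = 83.80 / 1.513 = 55.39 g/mol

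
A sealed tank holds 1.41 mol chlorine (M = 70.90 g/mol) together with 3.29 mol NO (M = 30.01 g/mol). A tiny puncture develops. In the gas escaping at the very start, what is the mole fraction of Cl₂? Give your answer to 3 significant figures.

0.218

Each component's effusion rate ∝ (its partial pressure)·(1/√M) ∝ n_i/√M_i.
x_Cl₂(eff) = (n_Cl₂/√M_Cl₂) / (n_Cl₂/√M_Cl₂ + n_NO/√M_NO)
= (1.41/√70.90) / (1.41/√70.90 + 3.29/√30.01) = 0.1675/(0.1675 + 0.6006) = 0.218.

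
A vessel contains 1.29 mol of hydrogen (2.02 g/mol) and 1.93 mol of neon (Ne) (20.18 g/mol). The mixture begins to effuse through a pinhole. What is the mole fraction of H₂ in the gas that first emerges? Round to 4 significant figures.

0.6787

Rate_i ∝ x_i/√M_i (Graham's law weighted by mole fraction), so the effusate composition follows n_i/√M_i.
x_H₂(eff) = (n_H₂/√M_H₂) / (n_H₂/√M_H₂ + n_Ne/√M_Ne)
= (1.29/√2.02) / (1.29/√2.02 + 1.93/√20.18) = 0.9076/(0.9076 + 0.4296) = 0.6787.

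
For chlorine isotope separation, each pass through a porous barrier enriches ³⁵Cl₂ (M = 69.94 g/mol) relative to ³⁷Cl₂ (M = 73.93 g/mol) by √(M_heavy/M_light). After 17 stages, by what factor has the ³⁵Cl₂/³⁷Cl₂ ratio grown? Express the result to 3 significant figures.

1.60

After 17 stages the ratio has grown by (√(73.93/69.94))^17 = (73.93/69.94)^(17/2).
= 1.05705^(17/2) = 1.60.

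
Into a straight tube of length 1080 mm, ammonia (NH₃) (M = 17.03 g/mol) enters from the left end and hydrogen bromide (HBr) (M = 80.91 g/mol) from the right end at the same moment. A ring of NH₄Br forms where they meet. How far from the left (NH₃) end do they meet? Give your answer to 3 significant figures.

740 mm

The fronts meet when d_NH₃ + d_HBr = L with d_NH₃/d_HBr = √(M_HBr/M_NH₃) (Graham's law). Here √(M_HBr/M_NH₃) = √(80.91/17.03) = 2.180.
With d_NH₃ + d_HBr = 1080 mm, d_HBr = 1080/(1 + 2.180) = 339.7 mm.
d_NH₃ = 1080 − 339.7 = 740 mm.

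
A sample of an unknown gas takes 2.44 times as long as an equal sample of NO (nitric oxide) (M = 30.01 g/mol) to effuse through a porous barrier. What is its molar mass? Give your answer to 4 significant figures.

178.7 g/mol

By Graham's law, t_X/t_NO = √(M_X/M_NO).
2.44 = √(M_X/30.01)
M_X = 30.01 × 2.44² = 30.01 × 5.954 = 178.7 g/mol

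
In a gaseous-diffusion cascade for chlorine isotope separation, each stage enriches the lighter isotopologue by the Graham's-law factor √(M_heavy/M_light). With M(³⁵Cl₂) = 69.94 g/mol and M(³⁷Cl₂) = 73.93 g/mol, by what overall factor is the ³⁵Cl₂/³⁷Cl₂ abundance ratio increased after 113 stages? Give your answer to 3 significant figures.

After 113 stages the ratio has grown by (√(73.93/69.94))^113 = (73.93/69.94)^(113/2).
= 1.05705^(113/2) = 23.0.

23.0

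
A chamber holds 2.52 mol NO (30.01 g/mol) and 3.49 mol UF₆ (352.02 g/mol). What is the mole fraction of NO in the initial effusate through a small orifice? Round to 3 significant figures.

0.712

The effusion rate of species i is ∝ p_i/√M_i ∝ n_i/√M_i.
Mole fraction of NO in the effusate = (n_NO/√M_NO) / (n_NO/√M_NO + n_UF₆/√M_UF₆)
= (2.52/√30.01) / (2.52/√30.01 + 3.49/√352.02) = 0.4600/(0.4600 + 0.1860) = 0.712.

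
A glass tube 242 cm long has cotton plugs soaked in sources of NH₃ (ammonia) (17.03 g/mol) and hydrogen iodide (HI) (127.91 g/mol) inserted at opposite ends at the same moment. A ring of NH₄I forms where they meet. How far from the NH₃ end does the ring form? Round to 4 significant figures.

Graham's law gives d_NH₃/d_HI = rate_NH₃/rate_HI = √(M_HI/M_NH₃) = √(127.91/17.03) = 2.741.
With d_NH₃ + d_HI = 242 cm, d_HI = 242/(1 + 2.741) = 64.70 cm.
d_NH₃ = 242 − 64.70 = 177.3 cm.

177.3 cm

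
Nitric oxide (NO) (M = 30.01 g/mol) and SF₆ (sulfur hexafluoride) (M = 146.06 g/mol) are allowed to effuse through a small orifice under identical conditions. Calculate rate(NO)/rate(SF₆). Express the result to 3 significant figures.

2.21

From Graham's law, rate_NO/rate_SF₆ = √(M_SF₆/M_NO) = √(146.06/30.01) = √4.867 = 2.21.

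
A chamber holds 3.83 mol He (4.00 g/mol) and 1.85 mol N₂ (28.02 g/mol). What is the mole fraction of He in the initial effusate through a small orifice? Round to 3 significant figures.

The effusion rate of species i is ∝ p_i/√M_i ∝ n_i/√M_i.
x_He(eff) = (n_He/√M_He) / (n_He/√M_He + n_N₂/√M_N₂)
= (3.83/√4.00) / (3.83/√4.00 + 1.85/√28.02) = 1.915/(1.915 + 0.3495) = 0.846.

0.846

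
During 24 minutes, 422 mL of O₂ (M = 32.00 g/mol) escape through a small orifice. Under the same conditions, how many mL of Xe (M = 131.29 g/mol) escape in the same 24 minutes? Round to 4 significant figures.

By Graham's law, rate_Xe/rate_O₂ = √(M_O₂/M_Xe) = √(32.00/131.29) = √0.2437 = 0.4937.
So the volume for Xe is 422 × 0.4937 = 208.3 mL.

208.3 mL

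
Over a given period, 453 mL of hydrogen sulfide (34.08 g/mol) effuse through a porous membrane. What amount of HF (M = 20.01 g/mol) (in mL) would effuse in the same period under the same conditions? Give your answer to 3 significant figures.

591 mL

Using Graham's law: rate_HF/rate_H₂S = √(M_H₂S/M_HF) = √(34.08/20.01) = √1.703 = 1.305.
So the volume for HF is 453 × 1.305 = 591 mL.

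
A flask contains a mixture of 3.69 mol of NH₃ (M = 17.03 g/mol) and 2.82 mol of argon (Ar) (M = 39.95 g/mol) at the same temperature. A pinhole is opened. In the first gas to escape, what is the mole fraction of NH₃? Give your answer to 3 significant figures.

0.667

Effusion rate of each component ∝ n_i/√M_i (partial pressure × 1/√M).
Mole fraction of NH₃ in the effusate = (n_NH₃/√M_NH₃) / (n_NH₃/√M_NH₃ + n_Ar/√M_Ar)
= (3.69/√17.03) / (3.69/√17.03 + 2.82/√39.95) = 0.8942/(0.8942 + 0.4462) = 0.667.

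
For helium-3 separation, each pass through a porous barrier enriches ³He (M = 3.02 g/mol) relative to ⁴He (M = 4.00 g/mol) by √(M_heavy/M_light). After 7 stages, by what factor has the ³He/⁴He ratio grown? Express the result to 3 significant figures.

After 7 stages the ratio has grown by (√(4.00/3.02))^7 = (4.00/3.02)^(7/2).
= 1.32450^(7/2) = 2.67.

2.67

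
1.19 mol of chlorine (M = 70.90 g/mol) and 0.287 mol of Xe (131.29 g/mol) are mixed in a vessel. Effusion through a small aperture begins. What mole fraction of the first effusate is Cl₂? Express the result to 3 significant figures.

0.849

The effusion rate of species i is ∝ p_i/√M_i ∝ n_i/√M_i.
Mole fraction of Cl₂ in the effusate = (n_Cl₂/√M_Cl₂) / (n_Cl₂/√M_Cl₂ + n_Xe/√M_Xe)
= (1.19/√70.90) / (1.19/√70.90 + 0.287/√131.29) = 0.1413/(0.1413 + 0.02505) = 0.849.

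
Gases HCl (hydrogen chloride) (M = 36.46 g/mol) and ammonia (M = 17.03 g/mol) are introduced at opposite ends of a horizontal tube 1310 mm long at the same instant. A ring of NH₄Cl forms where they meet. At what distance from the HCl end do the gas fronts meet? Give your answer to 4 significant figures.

Graham's law gives d_HCl/d_NH₃ = rate_HCl/rate_NH₃ = √(M_NH₃/M_HCl) = √(17.03/36.46) = 0.6834.
With d_HCl + d_NH₃ = 1310 mm, d_NH₃ = 1310/(1 + 0.6834) = 778.2 mm.
d_HCl = 1310 − 778.2 = 531.8 mm.

531.8 mm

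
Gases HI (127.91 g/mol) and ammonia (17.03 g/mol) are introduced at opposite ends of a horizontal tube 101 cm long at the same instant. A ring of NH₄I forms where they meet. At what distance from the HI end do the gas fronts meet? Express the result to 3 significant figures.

In equal time, each gas travels a distance ∝ its rate ∝ 1/√M, so d_HI/d_NH₃ = √(M_NH₃/M_HI) = √(17.03/127.91) = 0.3649.
With d_HI + d_NH₃ = 101 cm, d_NH₃ = 101/(1 + 0.3649) = 74.00 cm.
d_HI = 101 − 74.00 = 27.0 cm.

27.0 cm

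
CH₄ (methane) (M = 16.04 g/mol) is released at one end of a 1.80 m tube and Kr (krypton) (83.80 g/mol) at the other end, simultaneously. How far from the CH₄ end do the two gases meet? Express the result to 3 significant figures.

1.25 m

Distances travelled in equal time are proportional to diffusion rates, so d_CH₄/d_Kr = √(M_Kr/M_CH₄) = √(83.80/16.04) = 2.286.
With d_CH₄ + d_Kr = 1.80 m, d_Kr = 1.80/(1 + 2.286) = 0.5478 m.
d_CH₄ = 1.80 − 0.5478 = 1.25 m.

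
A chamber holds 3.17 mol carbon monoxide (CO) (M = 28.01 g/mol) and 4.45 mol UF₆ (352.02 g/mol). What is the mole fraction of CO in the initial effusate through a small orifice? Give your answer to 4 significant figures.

0.7163

Each component's effusion rate ∝ (its partial pressure)·(1/√M) ∝ n_i/√M_i.
So x_CO in the escaping gas = (n_CO/√M_CO) / Σ(n_i/√M_i)
= (3.17/√28.01) / (3.17/√28.01 + 4.45/√352.02) = 0.5990/(0.5990 + 0.2372) = 0.7163.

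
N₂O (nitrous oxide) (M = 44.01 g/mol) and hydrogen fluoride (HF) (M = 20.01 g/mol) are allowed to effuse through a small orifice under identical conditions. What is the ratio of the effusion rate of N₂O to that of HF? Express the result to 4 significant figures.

Using Graham's law: rate_N₂O/rate_HF = √(M_HF/M_N₂O) = √(20.01/44.01) = √0.4547 = 0.6743.

0.6743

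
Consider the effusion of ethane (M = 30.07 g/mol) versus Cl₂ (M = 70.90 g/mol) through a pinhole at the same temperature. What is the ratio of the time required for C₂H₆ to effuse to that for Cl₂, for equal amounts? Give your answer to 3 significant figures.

0.651

Graham's law gives t_C₂H₆/t_Cl₂ = √(M_C₂H₆/M_Cl₂) = √(30.07/70.90) = √0.4241 = 0.651.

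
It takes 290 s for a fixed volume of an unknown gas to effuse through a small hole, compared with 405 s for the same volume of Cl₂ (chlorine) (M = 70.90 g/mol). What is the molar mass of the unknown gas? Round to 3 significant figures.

From Graham's law, t_X/t_Cl₂ = √(M_X/M_Cl₂).
290/405 = 0.7160 = √(M_X/70.90)
M_X = 70.90 × 0.7160² = 70.90 × 0.5127 = 36.4 g/mol

36.4 g/mol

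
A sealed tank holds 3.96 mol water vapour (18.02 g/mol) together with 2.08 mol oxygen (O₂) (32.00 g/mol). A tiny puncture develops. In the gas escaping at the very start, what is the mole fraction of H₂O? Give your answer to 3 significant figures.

0.717

Effusion rate of each component ∝ n_i/√M_i (partial pressure × 1/√M).
Mole fraction of H₂O in the effusate = (n_H₂O/√M_H₂O) / (n_H₂O/√M_H₂O + n_O₂/√M_O₂)
= (3.96/√18.02) / (3.96/√18.02 + 2.08/√32.00) = 0.9329/(0.9329 + 0.3677) = 0.717.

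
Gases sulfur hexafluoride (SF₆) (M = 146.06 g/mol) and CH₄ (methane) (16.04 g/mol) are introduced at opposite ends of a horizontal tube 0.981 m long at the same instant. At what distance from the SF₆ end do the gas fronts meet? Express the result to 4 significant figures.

0.2442 m

Distances travelled in equal time are proportional to diffusion rates, so d_SF₆/d_CH₄ = √(M_CH₄/M_SF₆) = √(16.04/146.06) = 0.3314.
With d_SF₆ + d_CH₄ = 0.981 m, d_CH₄ = 0.981/(1 + 0.3314) = 0.7368 m.
d_SF₆ = 0.981 − 0.7368 = 0.2442 m.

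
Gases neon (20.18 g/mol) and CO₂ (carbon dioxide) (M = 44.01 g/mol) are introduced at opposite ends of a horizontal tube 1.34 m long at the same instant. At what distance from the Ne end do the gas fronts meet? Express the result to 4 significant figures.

Graham's law gives d_Ne/d_CO₂ = rate_Ne/rate_CO₂ = √(M_CO₂/M_Ne) = √(44.01/20.18) = 1.477.
With d_Ne + d_CO₂ = 1.34 m, d_CO₂ = 1.34/(1 + 1.477) = 0.5410 m.
d_Ne = 1.34 − 0.5410 = 0.7990 m.

0.7990 m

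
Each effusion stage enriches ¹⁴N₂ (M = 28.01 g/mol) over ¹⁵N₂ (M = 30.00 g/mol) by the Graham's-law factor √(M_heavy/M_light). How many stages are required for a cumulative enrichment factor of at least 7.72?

60

Single-stage factor α = √(30.00/28.01), so ln α = ½ ln(1.07105) = 0.03432.
Need α^N ≥ 7.72 ⇒ N ≥ ln(7.72) / ln α = 2.044 / 0.03432 = 59.56.
Minimum whole number of stages: N = 60.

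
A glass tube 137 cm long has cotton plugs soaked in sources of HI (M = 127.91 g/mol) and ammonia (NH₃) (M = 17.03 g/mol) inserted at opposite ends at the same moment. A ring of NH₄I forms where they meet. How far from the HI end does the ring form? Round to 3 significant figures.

36.6 cm

Distances travelled in equal time are proportional to diffusion rates, so d_HI/d_NH₃ = √(M_NH₃/M_HI) = √(17.03/127.91) = 0.3649.
With d_HI + d_NH₃ = 137 cm, d_NH₃ = 137/(1 + 0.3649) = 100.4 cm.
d_HI = 137 − 100.4 = 36.6 cm.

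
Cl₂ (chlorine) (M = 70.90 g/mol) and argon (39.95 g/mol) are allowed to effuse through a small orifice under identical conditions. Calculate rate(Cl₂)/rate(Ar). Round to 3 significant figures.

0.751

From Graham's law, rate_Cl₂/rate_Ar = √(M_Ar/M_Cl₂) = √(39.95/70.90) = √0.5635 = 0.751.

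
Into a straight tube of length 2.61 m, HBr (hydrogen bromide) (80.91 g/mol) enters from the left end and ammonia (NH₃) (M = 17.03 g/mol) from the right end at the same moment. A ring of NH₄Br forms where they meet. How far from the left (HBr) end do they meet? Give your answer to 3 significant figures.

0.821 m

The fronts meet when d_HBr + d_NH₃ = L with d_HBr/d_NH₃ = √(M_NH₃/M_HBr) (Graham's law). Here √(M_NH₃/M_HBr) = √(17.03/80.91) = 0.4588.
With d_HBr + d_NH₃ = 2.61 m, d_NH₃ = 2.61/(1 + 0.4588) = 1.789 m.
d_HBr = 2.61 − 1.789 = 0.821 m.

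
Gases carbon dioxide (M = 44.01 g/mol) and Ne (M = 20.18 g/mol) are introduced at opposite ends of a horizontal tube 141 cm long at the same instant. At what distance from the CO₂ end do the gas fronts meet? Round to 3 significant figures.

56.9 cm

Distances travelled in equal time are proportional to diffusion rates, so d_CO₂/d_Ne = √(M_Ne/M_CO₂) = √(20.18/44.01) = 0.6772.
With d_CO₂ + d_Ne = 141 cm, d_Ne = 141/(1 + 0.6772) = 84.07 cm.
d_CO₂ = 141 − 84.07 = 56.9 cm.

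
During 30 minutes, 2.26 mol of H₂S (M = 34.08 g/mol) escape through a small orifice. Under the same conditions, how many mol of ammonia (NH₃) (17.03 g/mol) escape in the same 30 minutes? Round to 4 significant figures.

Since effusion rate ∝ 1/√M, rate_NH₃/rate_H₂S = √(M_H₂S/M_NH₃) = √(34.08/17.03) = √2.001 = 1.415.
So the amount for NH₃ is 2.26 × 1.415 = 3.197 mol.

3.197 mol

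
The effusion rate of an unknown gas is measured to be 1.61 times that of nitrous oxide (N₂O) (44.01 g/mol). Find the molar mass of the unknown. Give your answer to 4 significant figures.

By Graham's law, rate_X/rate_N₂O = √(M_N₂O/M_X).
1.61 = √(44.01/M_X)
M_X = 44.01 / 1.61² = 44.01 / 2.592 = 16.98 g/mol

16.98 g/mol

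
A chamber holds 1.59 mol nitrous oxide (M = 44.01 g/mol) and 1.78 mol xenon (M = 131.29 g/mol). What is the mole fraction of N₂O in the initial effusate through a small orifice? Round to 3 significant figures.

Each component's effusion rate ∝ (its partial pressure)·(1/√M) ∝ n_i/√M_i.
x_N₂O(eff) = (n_N₂O/√M_N₂O) / (n_N₂O/√M_N₂O + n_Xe/√M_Xe)
= (1.59/√44.01) / (1.59/√44.01 + 1.78/√131.29) = 0.2397/(0.2397 + 0.1553) = 0.607.

0.607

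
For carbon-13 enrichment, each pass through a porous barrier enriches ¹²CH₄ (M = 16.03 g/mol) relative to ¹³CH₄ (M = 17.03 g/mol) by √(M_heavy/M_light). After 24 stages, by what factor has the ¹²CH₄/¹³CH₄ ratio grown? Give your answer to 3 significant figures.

2.07

Each stage multiplies the ratio by α = √(17.03/16.03), so after 24 stages the overall factor is α^24 = (17.03/16.03)^(24/2).
= 1.06238^12 = 2.07.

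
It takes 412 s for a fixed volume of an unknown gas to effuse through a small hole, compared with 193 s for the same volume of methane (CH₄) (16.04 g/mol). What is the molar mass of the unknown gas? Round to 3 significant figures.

Since effusion rate ∝ 1/√M, t_X/t_CH₄ = √(M_X/M_CH₄).
412/193 = 2.135 = √(M_X/16.04)
M_X = 16.04 × 2.135² = 16.04 × 4.557 = 73.1 g/mol

73.1 g/mol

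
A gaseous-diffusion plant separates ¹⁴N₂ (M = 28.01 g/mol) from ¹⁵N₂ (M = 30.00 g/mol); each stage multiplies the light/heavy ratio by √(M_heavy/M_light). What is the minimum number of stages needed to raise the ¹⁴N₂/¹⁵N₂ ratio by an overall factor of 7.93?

61

With α = √(30.00/28.01) per stage, ln α = ½ ln(1.07105) = 0.03432.
Need α^N ≥ 7.93 ⇒ N ≥ ln(7.93) / ln α = 2.071 / 0.03432 = 60.34.
Rounding up, N = 61 stages.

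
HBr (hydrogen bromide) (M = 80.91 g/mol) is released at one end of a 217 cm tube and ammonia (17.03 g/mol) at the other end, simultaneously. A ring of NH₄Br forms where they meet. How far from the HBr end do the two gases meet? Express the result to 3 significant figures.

68.2 cm

The fronts meet when d_HBr + d_NH₃ = L with d_HBr/d_NH₃ = √(M_NH₃/M_HBr) (Graham's law). Here √(M_NH₃/M_HBr) = √(17.03/80.91) = 0.4588.
With d_HBr + d_NH₃ = 217 cm, d_NH₃ = 217/(1 + 0.4588) = 148.8 cm.
d_HBr = 217 − 148.8 = 68.2 cm.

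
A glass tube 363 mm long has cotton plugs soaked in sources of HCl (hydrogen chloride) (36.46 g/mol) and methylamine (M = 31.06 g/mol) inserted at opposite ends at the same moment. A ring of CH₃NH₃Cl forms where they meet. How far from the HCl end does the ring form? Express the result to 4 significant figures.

Graham's law gives d_HCl/d_CH₃NH₂ = rate_HCl/rate_CH₃NH₂ = √(M_CH₃NH₂/M_HCl) = √(31.06/36.46) = 0.9230.
With d_HCl + d_CH₃NH₂ = 363 mm, d_CH₃NH₂ = 363/(1 + 0.9230) = 188.8 mm.
d_HCl = 363 − 188.8 = 174.2 mm.

174.2 mm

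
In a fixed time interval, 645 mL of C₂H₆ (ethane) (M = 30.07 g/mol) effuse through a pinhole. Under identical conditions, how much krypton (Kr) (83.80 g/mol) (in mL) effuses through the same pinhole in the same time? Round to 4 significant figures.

By Graham's law, rate_Kr/rate_C₂H₆ = √(M_C₂H₆/M_Kr) = √(30.07/83.80) = √0.3588 = 0.5990.
So the volume for Kr is 645 × 0.5990 = 386.4 mL.

386.4 mL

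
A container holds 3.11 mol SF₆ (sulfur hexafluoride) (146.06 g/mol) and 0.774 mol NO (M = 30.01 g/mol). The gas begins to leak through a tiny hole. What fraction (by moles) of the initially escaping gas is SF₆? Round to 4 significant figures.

0.6456

The effusion rate of species i is ∝ p_i/√M_i ∝ n_i/√M_i.
x_SF₆(eff) = (n_SF₆/√M_SF₆) / (n_SF₆/√M_SF₆ + n_NO/√M_NO)
= (3.11/√146.06) / (3.11/√146.06 + 0.774/√30.01) = 0.2573/(0.2573 + 0.1413) = 0.6456.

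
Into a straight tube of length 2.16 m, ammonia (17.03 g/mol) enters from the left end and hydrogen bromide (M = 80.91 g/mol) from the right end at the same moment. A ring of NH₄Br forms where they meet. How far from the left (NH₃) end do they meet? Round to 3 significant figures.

Distances travelled in equal time are proportional to diffusion rates, so d_NH₃/d_HBr = √(M_HBr/M_NH₃) = √(80.91/17.03) = 2.180.
With d_NH₃ + d_HBr = 2.16 m, d_HBr = 2.16/(1 + 2.180) = 0.6793 m.
d_NH₃ = 2.16 − 0.6793 = 1.48 m.

1.48 m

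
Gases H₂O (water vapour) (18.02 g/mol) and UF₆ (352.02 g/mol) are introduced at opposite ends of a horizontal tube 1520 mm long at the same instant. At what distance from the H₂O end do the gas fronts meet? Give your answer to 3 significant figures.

The fronts meet when d_H₂O + d_UF₆ = L with d_H₂O/d_UF₆ = √(M_UF₆/M_H₂O) (Graham's law). Here √(M_UF₆/M_H₂O) = √(352.02/18.02) = 4.420.
With d_H₂O + d_UF₆ = 1520 mm, d_UF₆ = 1520/(1 + 4.420) = 280.5 mm.
d_H₂O = 1520 − 280.5 = 1240 mm.

1240 mm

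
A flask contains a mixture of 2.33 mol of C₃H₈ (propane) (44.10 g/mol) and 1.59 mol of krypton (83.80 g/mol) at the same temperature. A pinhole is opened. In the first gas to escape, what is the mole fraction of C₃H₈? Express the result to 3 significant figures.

0.669

Each component's effusion rate ∝ (its partial pressure)·(1/√M) ∝ n_i/√M_i.
x_C₃H₈(eff) = (n_C₃H₈/√M_C₃H₈) / (n_C₃H₈/√M_C₃H₈ + n_Kr/√M_Kr)
= (2.33/√44.10) / (2.33/√44.10 + 1.59/√83.80) = 0.3509/(0.3509 + 0.1737) = 0.669.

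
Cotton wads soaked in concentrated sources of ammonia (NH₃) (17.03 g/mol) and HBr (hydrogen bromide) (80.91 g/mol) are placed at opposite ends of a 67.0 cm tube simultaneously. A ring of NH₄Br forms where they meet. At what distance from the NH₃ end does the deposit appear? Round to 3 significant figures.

45.9 cm

The fronts meet when d_NH₃ + d_HBr = L with d_NH₃/d_HBr = √(M_HBr/M_NH₃) (Graham's law). Here √(M_HBr/M_NH₃) = √(80.91/17.03) = 2.180.
With d_NH₃ + d_HBr = 67.0 cm, d_HBr = 67.0/(1 + 2.180) = 21.07 cm.
d_NH₃ = 67.0 − 21.07 = 45.9 cm.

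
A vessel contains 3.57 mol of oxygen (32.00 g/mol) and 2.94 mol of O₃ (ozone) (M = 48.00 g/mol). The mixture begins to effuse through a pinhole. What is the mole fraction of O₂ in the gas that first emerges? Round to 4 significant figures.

0.5979

Effusion rate of each component ∝ n_i/√M_i (partial pressure × 1/√M).
So x_O₂ in the escaping gas = (n_O₂/√M_O₂) / Σ(n_i/√M_i)
= (3.57/√32.00) / (3.57/√32.00 + 2.94/√48.00) = 0.6311/(0.6311 + 0.4244) = 0.5979.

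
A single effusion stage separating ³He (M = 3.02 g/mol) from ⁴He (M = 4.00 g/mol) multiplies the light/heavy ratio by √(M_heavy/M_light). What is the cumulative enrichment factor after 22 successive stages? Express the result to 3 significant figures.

Overall factor = α^22 with α = √(4.00/3.02), i.e. (4.00/3.02)^(22/2).
= 1.32450^11 = 22.0.

22.0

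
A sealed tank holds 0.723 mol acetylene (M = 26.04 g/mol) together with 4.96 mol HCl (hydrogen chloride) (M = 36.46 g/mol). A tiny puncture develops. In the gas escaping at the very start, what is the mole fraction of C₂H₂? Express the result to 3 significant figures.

Rate_i ∝ x_i/√M_i (Graham's law weighted by mole fraction), so the effusate composition follows n_i/√M_i.
x_C₂H₂(eff) = (n_C₂H₂/√M_C₂H₂) / (n_C₂H₂/√M_C₂H₂ + n_HCl/√M_HCl)
= (0.723/√26.04) / (0.723/√26.04 + 4.96/√36.46) = 0.1417/(0.1417 + 0.8214) = 0.147.

0.147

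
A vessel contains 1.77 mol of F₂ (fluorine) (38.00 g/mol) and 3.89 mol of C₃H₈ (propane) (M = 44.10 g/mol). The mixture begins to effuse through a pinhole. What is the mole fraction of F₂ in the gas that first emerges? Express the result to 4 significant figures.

Rate_i ∝ x_i/√M_i (Graham's law weighted by mole fraction), so the effusate composition follows n_i/√M_i.
So x_F₂ in the escaping gas = (n_F₂/√M_F₂) / Σ(n_i/√M_i)
= (1.77/√38.00) / (1.77/√38.00 + 3.89/√44.10) = 0.2871/(0.2871 + 0.5858) = 0.3289.

0.3289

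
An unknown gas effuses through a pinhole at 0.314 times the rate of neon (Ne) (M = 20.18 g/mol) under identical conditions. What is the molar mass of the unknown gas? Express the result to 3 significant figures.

205 g/mol

Since effusion rate ∝ 1/√M, rate_X/rate_Ne = √(M_Ne/M_X).
0.314 = √(20.18/M_X)
M_X = 20.18 / 0.314² = 20.18 / 0.09860 = 205 g/mol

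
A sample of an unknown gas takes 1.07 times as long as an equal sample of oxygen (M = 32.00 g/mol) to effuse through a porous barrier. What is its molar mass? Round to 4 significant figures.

36.64 g/mol

Since effusion rate ∝ 1/√M, t_X/t_O₂ = √(M_X/M_O₂).
1.07 = √(M_X/32.00)
M_X = 32.00 × 1.07² = 32.00 × 1.145 = 36.64 g/mol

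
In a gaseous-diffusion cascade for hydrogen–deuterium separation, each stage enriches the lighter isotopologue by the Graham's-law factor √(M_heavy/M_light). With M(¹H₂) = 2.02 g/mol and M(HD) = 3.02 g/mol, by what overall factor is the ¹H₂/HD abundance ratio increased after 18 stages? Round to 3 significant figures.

Each stage multiplies the ratio by α = √(3.02/2.02), so after 18 stages the overall factor is α^18 = (3.02/2.02)^(18/2).
= 1.49505^9 = 37.3.

37.3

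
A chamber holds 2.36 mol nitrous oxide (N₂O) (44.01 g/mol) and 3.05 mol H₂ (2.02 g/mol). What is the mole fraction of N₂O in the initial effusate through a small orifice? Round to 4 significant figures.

0.1422

Rate_i ∝ x_i/√M_i (Graham's law weighted by mole fraction), so the effusate composition follows n_i/√M_i.
x_N₂O(eff) = (n_N₂O/√M_N₂O) / (n_N₂O/√M_N₂O + n_H₂/√M_H₂)
= (2.36/√44.01) / (2.36/√44.01 + 3.05/√2.02) = 0.3557/(0.3557 + 2.146) = 0.1422.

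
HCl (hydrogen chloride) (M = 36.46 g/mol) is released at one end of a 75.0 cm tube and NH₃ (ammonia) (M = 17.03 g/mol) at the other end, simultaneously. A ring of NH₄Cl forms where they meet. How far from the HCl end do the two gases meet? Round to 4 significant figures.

30.45 cm

In equal time, each gas travels a distance ∝ its rate ∝ 1/√M, so d_HCl/d_NH₃ = √(M_NH₃/M_HCl) = √(17.03/36.46) = 0.6834.
With d_HCl + d_NH₃ = 75.0 cm, d_NH₃ = 75.0/(1 + 0.6834) = 44.55 cm.
d_HCl = 75.0 − 44.55 = 30.45 cm.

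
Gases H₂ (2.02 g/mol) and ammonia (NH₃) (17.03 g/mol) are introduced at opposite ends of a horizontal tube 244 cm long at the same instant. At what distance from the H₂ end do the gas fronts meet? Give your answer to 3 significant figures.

Distances travelled in equal time are proportional to diffusion rates, so d_H₂/d_NH₃ = √(M_NH₃/M_H₂) = √(17.03/2.02) = 2.904.
With d_H₂ + d_NH₃ = 244 cm, d_NH₃ = 244/(1 + 2.904) = 62.51 cm.
d_H₂ = 244 − 62.51 = 181 cm.

181 cm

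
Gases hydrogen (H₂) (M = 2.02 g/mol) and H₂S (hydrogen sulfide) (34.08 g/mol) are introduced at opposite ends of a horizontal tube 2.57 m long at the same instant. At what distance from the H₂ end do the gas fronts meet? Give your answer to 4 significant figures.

The fronts meet when d_H₂ + d_H₂S = L with d_H₂/d_H₂S = √(M_H₂S/M_H₂) (Graham's law). Here √(M_H₂S/M_H₂) = √(34.08/2.02) = 4.107.
With d_H₂ + d_H₂S = 2.57 m, d_H₂S = 2.57/(1 + 4.107) = 0.5032 m.
d_H₂ = 2.57 − 0.5032 = 2.067 m.

2.067 m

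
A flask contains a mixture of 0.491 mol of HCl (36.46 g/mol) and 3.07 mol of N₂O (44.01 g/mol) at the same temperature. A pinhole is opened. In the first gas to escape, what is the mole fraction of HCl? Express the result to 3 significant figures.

Each component's effusion rate ∝ (its partial pressure)·(1/√M) ∝ n_i/√M_i.
Mole fraction of HCl in the effusate = (n_HCl/√M_HCl) / (n_HCl/√M_HCl + n_N₂O/√M_N₂O)
= (0.491/√36.46) / (0.491/√36.46 + 3.07/√44.01) = 0.08132/(0.08132 + 0.4628) = 0.149.

0.149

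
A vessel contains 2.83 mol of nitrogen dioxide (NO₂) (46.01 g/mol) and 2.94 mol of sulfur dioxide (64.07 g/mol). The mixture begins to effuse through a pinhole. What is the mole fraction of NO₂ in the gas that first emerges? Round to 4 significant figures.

0.5318

The effusion rate of species i is ∝ p_i/√M_i ∝ n_i/√M_i.
Mole fraction of NO₂ in the effusate = (n_NO₂/√M_NO₂) / (n_NO₂/√M_NO₂ + n_SO₂/√M_SO₂)
= (2.83/√46.01) / (2.83/√46.01 + 2.94/√64.07) = 0.4172/(0.4172 + 0.3673) = 0.5318.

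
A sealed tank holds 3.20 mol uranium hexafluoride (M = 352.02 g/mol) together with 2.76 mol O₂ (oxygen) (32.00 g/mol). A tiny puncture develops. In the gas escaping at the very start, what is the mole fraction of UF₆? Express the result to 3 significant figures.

0.259

Each component's effusion rate ∝ (its partial pressure)·(1/√M) ∝ n_i/√M_i.
x_UF₆(eff) = (n_UF₆/√M_UF₆) / (n_UF₆/√M_UF₆ + n_O₂/√M_O₂)
= (3.20/√352.02) / (3.20/√352.02 + 2.76/√32.00) = 0.1706/(0.1706 + 0.4879) = 0.259.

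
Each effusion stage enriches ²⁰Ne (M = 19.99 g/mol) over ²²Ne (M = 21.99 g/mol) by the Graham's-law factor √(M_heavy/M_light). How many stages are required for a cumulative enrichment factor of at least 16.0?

59

Per stage α = (21.99/19.99)^(1/2) = 1.10005^0.5, giving ln α = 0.04768.
Need α^N ≥ 16.0 ⇒ N ≥ ln(16.0) / ln α = 2.773 / 0.04768 = 58.15.
Rounding up, N = 59 stages.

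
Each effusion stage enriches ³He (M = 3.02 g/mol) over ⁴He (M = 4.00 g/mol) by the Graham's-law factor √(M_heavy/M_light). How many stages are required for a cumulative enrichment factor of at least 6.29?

14

With α = √(4.00/3.02) per stage, ln α = ½ ln(1.32450) = 0.1405.
Need α^N ≥ 6.29 ⇒ N ≥ ln(6.29) / ln α = 1.839 / 0.1405 = 13.09.
Minimum whole number of stages: N = 14.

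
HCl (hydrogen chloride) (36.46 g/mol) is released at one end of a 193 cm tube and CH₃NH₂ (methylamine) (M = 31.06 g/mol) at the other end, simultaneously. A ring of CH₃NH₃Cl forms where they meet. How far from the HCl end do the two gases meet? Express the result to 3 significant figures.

92.6 cm

In equal time, each gas travels a distance ∝ its rate ∝ 1/√M, so d_HCl/d_CH₃NH₂ = √(M_CH₃NH₂/M_HCl) = √(31.06/36.46) = 0.9230.
With d_HCl + d_CH₃NH₂ = 193 cm, d_CH₃NH₂ = 193/(1 + 0.9230) = 100.4 cm.
d_HCl = 193 − 100.4 = 92.6 cm.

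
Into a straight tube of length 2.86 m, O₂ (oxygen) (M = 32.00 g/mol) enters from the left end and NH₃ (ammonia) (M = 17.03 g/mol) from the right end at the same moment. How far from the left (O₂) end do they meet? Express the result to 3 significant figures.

1.21 m

Distances travelled in equal time are proportional to diffusion rates, so d_O₂/d_NH₃ = √(M_NH₃/M_O₂) = √(17.03/32.00) = 0.7295.
With d_O₂ + d_NH₃ = 2.86 m, d_NH₃ = 2.86/(1 + 0.7295) = 1.654 m.
d_O₂ = 2.86 − 1.654 = 1.21 m.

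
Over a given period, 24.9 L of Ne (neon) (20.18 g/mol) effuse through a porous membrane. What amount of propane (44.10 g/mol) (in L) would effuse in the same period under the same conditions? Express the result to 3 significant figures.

Graham's law gives rate_C₃H₈/rate_Ne = √(M_Ne/M_C₃H₈) = √(20.18/44.10) = √0.4576 = 0.6765.
So the volume for C₃H₈ is 24.9 × 0.6765 = 16.8 L.

16.8 L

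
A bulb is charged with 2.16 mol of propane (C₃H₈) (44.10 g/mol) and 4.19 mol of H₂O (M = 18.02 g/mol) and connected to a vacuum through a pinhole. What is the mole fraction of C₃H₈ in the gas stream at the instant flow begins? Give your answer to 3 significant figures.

Rate_i ∝ x_i/√M_i (Graham's law weighted by mole fraction), so the effusate composition follows n_i/√M_i.
Mole fraction of C₃H₈ in the effusate = (n_C₃H₈/√M_C₃H₈) / (n_C₃H₈/√M_C₃H₈ + n_H₂O/√M_H₂O)
= (2.16/√44.10) / (2.16/√44.10 + 4.19/√18.02) = 0.3253/(0.3253 + 0.9870) = 0.248.

0.248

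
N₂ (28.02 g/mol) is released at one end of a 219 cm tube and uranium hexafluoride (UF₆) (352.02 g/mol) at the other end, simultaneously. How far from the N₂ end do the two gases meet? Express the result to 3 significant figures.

Distances travelled in equal time are proportional to diffusion rates, so d_N₂/d_UF₆ = √(M_UF₆/M_N₂) = √(352.02/28.02) = 3.544.
With d_N₂ + d_UF₆ = 219 cm, d_UF₆ = 219/(1 + 3.544) = 48.19 cm.
d_N₂ = 219 − 48.19 = 171 cm.

171 cm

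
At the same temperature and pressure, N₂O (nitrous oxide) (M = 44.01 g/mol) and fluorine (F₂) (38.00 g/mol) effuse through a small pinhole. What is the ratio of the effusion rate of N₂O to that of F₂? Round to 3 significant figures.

0.929

From Graham's law, rate_N₂O/rate_F₂ = √(M_F₂/M_N₂O) = √(38.00/44.01) = √0.8634 = 0.929.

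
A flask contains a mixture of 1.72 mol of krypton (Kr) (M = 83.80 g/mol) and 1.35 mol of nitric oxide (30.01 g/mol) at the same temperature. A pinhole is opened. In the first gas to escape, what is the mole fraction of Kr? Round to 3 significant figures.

0.433

Rate_i ∝ x_i/√M_i (Graham's law weighted by mole fraction), so the effusate composition follows n_i/√M_i.
x_Kr(eff) = (n_Kr/√M_Kr) / (n_Kr/√M_Kr + n_NO/√M_NO)
= (1.72/√83.80) / (1.72/√83.80 + 1.35/√30.01) = 0.1879/(0.1879 + 0.2464) = 0.433.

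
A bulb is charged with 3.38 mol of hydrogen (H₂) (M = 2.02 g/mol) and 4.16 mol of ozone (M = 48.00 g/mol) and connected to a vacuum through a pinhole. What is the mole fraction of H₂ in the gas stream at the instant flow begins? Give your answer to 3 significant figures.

0.798

Each component's effusion rate ∝ (its partial pressure)·(1/√M) ∝ n_i/√M_i.
Mole fraction of H₂ in the effusate = (n_H₂/√M_H₂) / (n_H₂/√M_H₂ + n_O₃/√M_O₃)
= (3.38/√2.02) / (3.38/√2.02 + 4.16/√48.00) = 2.378/(2.378 + 0.6004) = 0.798.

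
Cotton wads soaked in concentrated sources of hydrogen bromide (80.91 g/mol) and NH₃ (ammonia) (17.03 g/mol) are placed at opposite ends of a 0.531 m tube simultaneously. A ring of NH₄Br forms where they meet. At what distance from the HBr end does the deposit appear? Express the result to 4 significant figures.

In equal time, each gas travels a distance ∝ its rate ∝ 1/√M, so d_HBr/d_NH₃ = √(M_NH₃/M_HBr) = √(17.03/80.91) = 0.4588.
With d_HBr + d_NH₃ = 0.531 m, d_NH₃ = 0.531/(1 + 0.4588) = 0.3640 m.
d_HBr = 0.531 − 0.3640 = 0.1670 m.

0.1670 m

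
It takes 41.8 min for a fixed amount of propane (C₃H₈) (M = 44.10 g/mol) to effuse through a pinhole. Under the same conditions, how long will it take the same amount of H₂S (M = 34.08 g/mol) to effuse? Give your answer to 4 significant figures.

36.75 min

Graham's law gives t_H₂S/t_C₃H₈ = √(M_H₂S/M_C₃H₈) = √(34.08/44.10) = √0.7728 = 0.8791.
So the time for H₂S is 41.8 × 0.8791 = 36.75 min.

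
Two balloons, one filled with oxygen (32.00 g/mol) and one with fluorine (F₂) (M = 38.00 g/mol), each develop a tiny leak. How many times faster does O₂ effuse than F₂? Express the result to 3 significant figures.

1.09

Graham's law gives rate_O₂/rate_F₂ = √(M_F₂/M_O₂) = √(38.00/32.00) = √1.188 = 1.09.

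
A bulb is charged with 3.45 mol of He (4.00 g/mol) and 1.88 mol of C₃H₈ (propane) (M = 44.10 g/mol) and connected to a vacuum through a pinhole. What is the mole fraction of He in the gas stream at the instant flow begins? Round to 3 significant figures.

Each component's effusion rate ∝ (its partial pressure)·(1/√M) ∝ n_i/√M_i.
x_He(eff) = (n_He/√M_He) / (n_He/√M_He + n_C₃H₈/√M_C₃H₈)
= (3.45/√4.00) / (3.45/√4.00 + 1.88/√44.10) = 1.725/(1.725 + 0.2831) = 0.859.

0.859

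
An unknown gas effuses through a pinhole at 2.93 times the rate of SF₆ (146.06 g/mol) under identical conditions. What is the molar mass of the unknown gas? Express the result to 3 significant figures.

Graham's law gives rate_X/rate_SF₆ = √(M_SF₆/M_X).
2.93 = √(146.06/M_X)
M_X = 146.06 / 2.93² = 146.06 / 8.585 = 17.0 g/mol

17.0 g/mol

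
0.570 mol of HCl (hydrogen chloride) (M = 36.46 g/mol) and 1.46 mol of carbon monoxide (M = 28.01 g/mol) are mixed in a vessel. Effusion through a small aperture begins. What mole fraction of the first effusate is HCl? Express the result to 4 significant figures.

0.2550

Rate_i ∝ x_i/√M_i (Graham's law weighted by mole fraction), so the effusate composition follows n_i/√M_i.
So x_HCl in the escaping gas = (n_HCl/√M_HCl) / Σ(n_i/√M_i)
= (0.570/√36.46) / (0.570/√36.46 + 1.46/√28.01) = 0.09440/(0.09440 + 0.2759) = 0.2550.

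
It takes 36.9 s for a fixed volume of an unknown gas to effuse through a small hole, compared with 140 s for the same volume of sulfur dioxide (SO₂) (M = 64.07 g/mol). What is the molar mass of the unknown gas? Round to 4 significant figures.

4.451 g/mol

By Graham's law, t_X/t_SO₂ = √(M_X/M_SO₂).
36.9/140 = 0.2636 = √(M_X/64.07)
M_X = 64.07 × 0.2636² = 64.07 × 0.06947 = 4.451 g/mol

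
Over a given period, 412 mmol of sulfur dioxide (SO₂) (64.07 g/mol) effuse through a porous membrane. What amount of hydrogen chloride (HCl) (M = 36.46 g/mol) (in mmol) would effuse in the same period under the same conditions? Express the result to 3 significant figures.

546 mmol

From Graham's law, rate_HCl/rate_SO₂ = √(M_SO₂/M_HCl) = √(64.07/36.46) = √1.757 = 1.326.
So the amount for HCl is 412 × 1.326 = 546 mmol.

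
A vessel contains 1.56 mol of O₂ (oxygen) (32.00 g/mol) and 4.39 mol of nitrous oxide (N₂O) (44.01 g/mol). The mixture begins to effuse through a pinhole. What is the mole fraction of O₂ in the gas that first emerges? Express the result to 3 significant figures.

0.294

Rate_i ∝ x_i/√M_i (Graham's law weighted by mole fraction), so the effusate composition follows n_i/√M_i.
Mole fraction of O₂ in the effusate = (n_O₂/√M_O₂) / (n_O₂/√M_O₂ + n_N₂O/√M_N₂O)
= (1.56/√32.00) / (1.56/√32.00 + 4.39/√44.01) = 0.2758/(0.2758 + 0.6617) = 0.294.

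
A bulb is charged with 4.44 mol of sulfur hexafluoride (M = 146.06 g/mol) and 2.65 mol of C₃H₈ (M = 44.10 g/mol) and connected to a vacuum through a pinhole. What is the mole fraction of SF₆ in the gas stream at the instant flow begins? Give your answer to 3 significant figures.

Effusion rate of each component ∝ n_i/√M_i (partial pressure × 1/√M).
So x_SF₆ in the escaping gas = (n_SF₆/√M_SF₆) / Σ(n_i/√M_i)
= (4.44/√146.06) / (4.44/√146.06 + 2.65/√44.10) = 0.3674/(0.3674 + 0.3990) = 0.479.

0.479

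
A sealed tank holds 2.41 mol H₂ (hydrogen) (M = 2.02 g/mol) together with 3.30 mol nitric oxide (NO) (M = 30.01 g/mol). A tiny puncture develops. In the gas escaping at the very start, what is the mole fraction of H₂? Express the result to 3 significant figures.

0.738

Rate_i ∝ x_i/√M_i (Graham's law weighted by mole fraction), so the effusate composition follows n_i/√M_i.
Mole fraction of H₂ in the effusate = (n_H₂/√M_H₂) / (n_H₂/√M_H₂ + n_NO/√M_NO)
= (2.41/√2.02) / (2.41/√2.02 + 3.30/√30.01) = 1.696/(1.696 + 0.6024) = 0.738.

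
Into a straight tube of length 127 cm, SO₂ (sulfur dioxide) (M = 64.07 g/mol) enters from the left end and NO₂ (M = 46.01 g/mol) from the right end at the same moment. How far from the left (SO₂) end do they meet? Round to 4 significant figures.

58.26 cm

In equal time, each gas travels a distance ∝ its rate ∝ 1/√M, so d_SO₂/d_NO₂ = √(M_NO₂/M_SO₂) = √(46.01/64.07) = 0.8474.
With d_SO₂ + d_NO₂ = 127 cm, d_NO₂ = 127/(1 + 0.8474) = 68.74 cm.
d_SO₂ = 127 − 68.74 = 58.26 cm.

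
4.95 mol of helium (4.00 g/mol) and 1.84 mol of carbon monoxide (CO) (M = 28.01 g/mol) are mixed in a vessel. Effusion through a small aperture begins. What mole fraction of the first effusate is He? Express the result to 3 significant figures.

0.877

Rate_i ∝ x_i/√M_i (Graham's law weighted by mole fraction), so the effusate composition follows n_i/√M_i.
So x_He in the escaping gas = (n_He/√M_He) / Σ(n_i/√M_i)
= (4.95/√4.00) / (4.95/√4.00 + 1.84/√28.01) = 2.475/(2.475 + 0.3477) = 0.877.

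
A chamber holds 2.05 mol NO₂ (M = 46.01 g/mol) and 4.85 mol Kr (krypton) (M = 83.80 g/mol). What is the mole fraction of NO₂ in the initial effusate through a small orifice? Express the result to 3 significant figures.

Each component's effusion rate ∝ (its partial pressure)·(1/√M) ∝ n_i/√M_i.
Mole fraction of NO₂ in the effusate = (n_NO₂/√M_NO₂) / (n_NO₂/√M_NO₂ + n_Kr/√M_Kr)
= (2.05/√46.01) / (2.05/√46.01 + 4.85/√83.80) = 0.3022/(0.3022 + 0.5298) = 0.363.

0.363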